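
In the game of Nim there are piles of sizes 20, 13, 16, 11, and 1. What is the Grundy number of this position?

In binary:
  10100  (20)
  01101  (13)
  10000  (16)
  01011  (11)
  00001  (1)
  -----
  00011  (3)

3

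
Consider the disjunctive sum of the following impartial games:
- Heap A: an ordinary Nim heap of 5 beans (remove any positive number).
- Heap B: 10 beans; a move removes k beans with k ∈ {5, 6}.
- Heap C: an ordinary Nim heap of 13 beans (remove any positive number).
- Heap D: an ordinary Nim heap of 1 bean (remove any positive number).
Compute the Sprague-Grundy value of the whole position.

11

Heap A is a plain Nim heap of size 5, so its Grundy value is 5.
For heap B, compute g(0), g(1), … with moves {5, 6}:
g(0) = mex{} = 0
g(1) = mex{} = 0
g(2) = mex{} = 0
g(3) = mex{} = 0
g(4) = mex{} = 0
g(5) = mex{0} = 1
g(6) = mex{0} = 1
g(7) = mex{0} = 1
g(8) = mex{0} = 1
g(9) = mex{0} = 1
g(10) = mex{0,1} = 2
So g(10) = 2.
Heap C is a plain Nim heap of size 13, so its Grundy value is 13.
Heap D is a plain Nim heap of size 1, so its Grundy value is 1.
The value of a disjunctive sum is the nim-sum of the parts.
Combined value = 5 ⊕ 2 ⊕ 13 ⊕ 1 = 11.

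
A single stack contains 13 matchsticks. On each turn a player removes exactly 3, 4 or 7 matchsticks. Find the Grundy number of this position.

Grundy values for subtraction set {3, 4, 7}:
k:     0  1  2  3  4  5  6  7  8  9 10 11 12 13
g(k):  0  0  0  1  1  1  2  2  2  3  0  0  0  1
So g(13) = 1.

1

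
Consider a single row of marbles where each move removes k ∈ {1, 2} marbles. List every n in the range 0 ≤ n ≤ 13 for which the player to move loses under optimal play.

Grundy values for subtraction set {1, 2}:
g(0) = mex{} = 0
g(1) = mex{0} = 1
g(2) = mex{0,1} = 2
g(3) = mex{1,2} = 0
g(4) = mex{0,2} = 1
g(5) = mex{0,1} = 2
g(6) = mex{1,2} = 0
g(7) = mex{0,2} = 1
g(8) = mex{0,1} = 2
g(9) = mex{1,2} = 0
g(10) = mex{0,2} = 1
g(11) = mex{0,1} = 2
g(12) = mex{1,2} = 0
g(13) = mex{0,2} = 1
The P-positions (g = 0) in 0..13 are 0, 3, 6, 9, 12.

0, 3, 6, 9, 12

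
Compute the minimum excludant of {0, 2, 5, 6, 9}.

0 is in the set but 1 is not, so the mex is 1.

1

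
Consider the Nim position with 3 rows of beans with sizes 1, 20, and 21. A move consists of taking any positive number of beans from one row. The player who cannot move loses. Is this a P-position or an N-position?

P-position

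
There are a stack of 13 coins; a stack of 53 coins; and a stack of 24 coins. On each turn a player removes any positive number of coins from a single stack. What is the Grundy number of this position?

Compute the nim-sum pairwise:
13 ^ 53 = 56
56 ^ 24 = 32

32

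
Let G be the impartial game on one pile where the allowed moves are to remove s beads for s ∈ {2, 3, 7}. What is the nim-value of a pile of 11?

Build the Grundy sequence with g(k) = mex{g(k−s) : s ∈ {2, 3, 7}, s ≤ k}:
g(0) = mex{} = 0
g(1) = mex{} = 0
g(2) = mex{0} = 1
g(3) = mex{0} = 1
g(4) = mex{0,1} = 2
g(5) = mex{1} = 0
g(6) = mex{1,2} = 0
g(7) = mex{0,2} = 1
g(8) = mex{0} = 1
g(9) = mex{0,1} = 2
g(10) = mex{1} = 0
g(11) = mex{1,2} = 0
So g(11) = 0.

0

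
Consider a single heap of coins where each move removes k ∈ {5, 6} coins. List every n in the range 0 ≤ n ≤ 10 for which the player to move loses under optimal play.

0, 1, 2, 3, 4

Compute g(0), g(1), … for moves {5, 6}:
k:     0  1  2  3  4  5  6  7  8  9 10
g(k):  0  0  0  0  0  1  1  1  1  1  2
The P-positions (g = 0) in 0..10 are 0, 1, 2, 3, 4.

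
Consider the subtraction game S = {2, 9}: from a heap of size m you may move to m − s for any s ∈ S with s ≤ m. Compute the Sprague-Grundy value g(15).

Build the Grundy sequence with g(k) = mex{g(k−s) : s ∈ {2, 9}, s ≤ k}:
k:     0  1  2  3  4  5  6  7  8  9 10 11 12 13 14 15
g(k):  0  0  1  1  0  0  1  1  0  2  1  0  0  1  1  0
So g(15) = 0.

0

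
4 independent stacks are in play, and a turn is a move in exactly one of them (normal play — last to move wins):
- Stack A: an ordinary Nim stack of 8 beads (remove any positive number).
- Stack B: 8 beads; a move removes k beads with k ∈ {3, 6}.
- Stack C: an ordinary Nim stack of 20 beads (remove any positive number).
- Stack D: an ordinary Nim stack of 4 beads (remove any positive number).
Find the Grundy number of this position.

26

Stack A is a plain Nim stack of size 8, so its Grundy value is 8.
Build the Grundy sequence for stack B with g(k) = mex{g(k−s) : s ∈ {3, 6}, s ≤ k}:
g(0) = mex{} = 0
g(1) = mex{} = 0
g(2) = mex{} = 0
g(3) = mex{0} = 1
g(4) = mex{0} = 1
g(5) = mex{0} = 1
g(6) = mex{0,1} = 2
g(7) = mex{0,1} = 2
g(8) = mex{0,1} = 2
So g(8) = 2.
Stack C is a plain Nim stack of size 20, so its Grundy value is 20.
Stack D is a plain Nim stack of size 4, so its Grundy value is 4.
The value of a disjunctive sum is the nim-sum of the parts.
Combined value = 8 XOR 2 XOR 20 XOR 4 = 26.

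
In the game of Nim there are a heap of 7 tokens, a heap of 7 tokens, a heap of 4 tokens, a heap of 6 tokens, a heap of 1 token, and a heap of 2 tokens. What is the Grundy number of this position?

1

In binary:
  111  (7)
  111  (7)
  100  (4)
  110  (6)
  001  (1)
  010  (2)
  ---
  001  (1)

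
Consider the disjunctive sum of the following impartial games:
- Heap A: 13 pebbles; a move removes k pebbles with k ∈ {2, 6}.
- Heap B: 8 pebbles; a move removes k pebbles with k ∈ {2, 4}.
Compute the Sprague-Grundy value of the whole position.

1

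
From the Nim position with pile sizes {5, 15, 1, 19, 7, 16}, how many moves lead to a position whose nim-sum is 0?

1

Nim-sum: 5 XOR 15 XOR 1 XOR 19 XOR 7 XOR 16 = 15.
The overall nim-sum is X = 15. A pile of size p has a winning move iff p XOR X < p (reduce it to p XOR X).
  5: 5 XOR 15 = 10 ≥ 5 — no move.
  15: 15 XOR 15 = 0 < 15 — winning move (to 0).
  1: 1 XOR 15 = 14 ≥ 1 — no move.
  19: 19 XOR 15 = 28 ≥ 19 — no move.
  7: 7 XOR 15 = 8 ≥ 7 — no move.
  16: 16 XOR 15 = 31 ≥ 16 — no move.
That gives 1 winning move.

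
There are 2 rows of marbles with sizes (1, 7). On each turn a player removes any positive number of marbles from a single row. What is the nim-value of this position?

Nim-sum: 1 ⊕ 7 = 6.

6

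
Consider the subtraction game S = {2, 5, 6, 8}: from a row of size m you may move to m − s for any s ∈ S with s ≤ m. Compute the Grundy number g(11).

0

Grundy values for subtraction set {2, 5, 6, 8}:
k:     0  1  2  3  4  5  6  7  8  9 10 11
g(k):  0  0  1  1  0  2  1  3  2  2  3  0
So g(11) = 0.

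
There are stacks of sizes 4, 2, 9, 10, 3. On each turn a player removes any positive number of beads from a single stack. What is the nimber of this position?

Nim-sum: 4 ⊕ 2 ⊕ 9 ⊕ 10 ⊕ 3 = 6.

6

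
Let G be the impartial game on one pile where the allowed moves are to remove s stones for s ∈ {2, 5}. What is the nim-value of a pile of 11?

Compute g(0), g(1), … for moves {2, 5}:
k:     0  1  2  3  4  5  6  7  8  9 10 11
g(k):  0  0  1  1  0  2  1  0  0  1  1  0
So g(11) = 0.

0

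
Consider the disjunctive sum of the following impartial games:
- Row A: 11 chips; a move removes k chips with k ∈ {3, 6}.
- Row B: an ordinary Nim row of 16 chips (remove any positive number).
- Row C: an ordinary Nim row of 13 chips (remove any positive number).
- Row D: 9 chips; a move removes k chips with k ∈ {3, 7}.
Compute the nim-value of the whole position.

28

For row A, compute g(0), g(1), … with moves {3, 6}:
k:     0  1  2  3  4  5  6  7  8  9 10 11
g(k):  0  0  0  1  1  1  2  2  2  0  0  0
So g(11) = 0.
Row B is a plain Nim row of size 16, so its Grundy value is 16.
Row C is a plain Nim row of size 13, so its Grundy value is 13.
For row D, compute g(0), g(1), … with moves {3, 7}:
k:     0  1  2  3  4  5  6  7  8  9
g(k):  0  0  0  1  1  1  0  2  2  1
So g(9) = 1.
The value of a disjunctive sum is the nim-sum of the parts.
Combined value = 0 XOR 16 XOR 13 XOR 1 = 28.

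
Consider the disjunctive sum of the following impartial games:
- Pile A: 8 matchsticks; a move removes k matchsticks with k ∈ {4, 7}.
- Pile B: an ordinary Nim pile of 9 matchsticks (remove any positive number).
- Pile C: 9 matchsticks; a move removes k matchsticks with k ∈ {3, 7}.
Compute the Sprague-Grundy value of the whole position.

10

For pile A, compute g(0), g(1), … with moves {4, 7}:
k:     0  1  2  3  4  5  6  7  8
g(k):  0  0  0  0  1  1  1  1  2
So g(8) = 2.
Pile B is a plain Nim pile of size 9, so its Grundy value is 9.
Build the Grundy sequence for pile C with g(k) = mex{g(k−s) : s ∈ {3, 7}, s ≤ k}:
k:     0  1  2  3  4  5  6  7  8  9
g(k):  0  0  0  1  1  1  0  2  2  1
So g(9) = 1.
By the Sprague-Grundy theorem, the Grundy value of a sum of independent games is the XOR of the component values.
Combined value = 2 ⊕ 9 ⊕ 1 = 10.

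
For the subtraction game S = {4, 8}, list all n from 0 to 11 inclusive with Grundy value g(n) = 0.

Grundy values for subtraction set {4, 8}:
g(0) = mex{} = 0
g(1) = mex{} = 0
g(2) = mex{} = 0
g(3) = mex{} = 0
g(4) = mex{0} = 1
g(5) = mex{0} = 1
g(6) = mex{0} = 1
g(7) = mex{0} = 1
g(8) = mex{0,1} = 2
g(9) = mex{0,1} = 2
g(10) = mex{0,1} = 2
g(11) = mex{0,1} = 2
The P-positions (g = 0) in 0..11 are 0, 1, 2, 3.

0, 1, 2, 3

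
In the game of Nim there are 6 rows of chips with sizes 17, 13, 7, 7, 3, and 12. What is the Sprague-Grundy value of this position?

19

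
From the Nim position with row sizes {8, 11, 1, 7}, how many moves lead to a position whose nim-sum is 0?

1

Compute the nim-sum pairwise:
8 ⊕ 11 = 3
3 ⊕ 1 = 2
2 ⊕ 7 = 5
The overall nim-sum is X = 5. A row of size p has a winning move iff p XOR X < p (reduce it to p XOR X).
  8: 8 XOR 5 = 13 ≥ 8 — no move.
  11: 11 XOR 5 = 14 ≥ 11 — no move.
  1: 1 XOR 5 = 4 ≥ 1 — no move.
  7: 7 XOR 5 = 2 < 7 — winning move (to 2).
That gives 1 winning move.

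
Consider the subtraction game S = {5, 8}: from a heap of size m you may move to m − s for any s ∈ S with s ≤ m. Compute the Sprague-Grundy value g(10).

2

Build the Grundy sequence with g(k) = mex{g(k−s) : s ∈ {5, 8}, s ≤ k}:
g(0) = mex{} = 0
g(1) = mex{} = 0
g(2) = mex{} = 0
g(3) = mex{} = 0
g(4) = mex{} = 0
g(5) = mex{0} = 1
g(6) = mex{0} = 1
g(7) = mex{0} = 1
g(8) = mex{0} = 1
g(9) = mex{0} = 1
g(10) = mex{0,1} = 2
So g(10) = 2.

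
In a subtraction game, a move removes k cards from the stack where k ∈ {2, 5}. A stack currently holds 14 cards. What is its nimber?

0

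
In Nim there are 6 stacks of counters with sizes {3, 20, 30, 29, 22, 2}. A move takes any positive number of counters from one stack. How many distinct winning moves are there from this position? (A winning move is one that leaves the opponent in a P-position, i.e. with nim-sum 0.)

0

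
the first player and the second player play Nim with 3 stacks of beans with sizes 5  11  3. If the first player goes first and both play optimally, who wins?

the first player wins

Compute the nim-sum pairwise:
5 ^ 11 = 14
14 ^ 3 = 13
The nim-sum is 13 ≠ 0, so this is an N-position: the player to move can win; the first player has a winning move.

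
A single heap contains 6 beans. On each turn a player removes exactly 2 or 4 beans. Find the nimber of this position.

0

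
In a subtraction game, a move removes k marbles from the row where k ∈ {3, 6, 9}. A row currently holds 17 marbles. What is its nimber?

Build the Grundy sequence with g(k) = mex{g(k−s) : s ∈ {3, 6, 9}, s ≤ k}:
k:     0  1  2  3  4  5  6  7  8  9 10 11 12 13 14 15 16 17
g(k):  0  0  0  1  1  1  2  2  2  3  3  3  0  0  0  1  1  1
So g(17) = 1.

1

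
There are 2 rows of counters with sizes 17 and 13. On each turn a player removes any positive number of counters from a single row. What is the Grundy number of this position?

28

Bitwise XOR of the heap sizes:
  10001  (17)
  01101  (13)
  -----
  11100  (28)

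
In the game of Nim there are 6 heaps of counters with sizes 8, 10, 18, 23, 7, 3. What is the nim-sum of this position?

Write each in binary and XOR column by column:
  01000  (8)
  01010  (10)
  10010  (18)
  10111  (23)
  00111  (7)
  00011  (3)
  -----
  00011  (3)

3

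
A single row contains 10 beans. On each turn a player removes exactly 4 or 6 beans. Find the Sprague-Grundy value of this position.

Grundy values for subtraction set {4, 6}:
k:     0  1  2  3  4  5  6  7  8  9 10
g(k):  0  0  0  0  1  1  1  1  2  2  0
So g(10) = 0.

0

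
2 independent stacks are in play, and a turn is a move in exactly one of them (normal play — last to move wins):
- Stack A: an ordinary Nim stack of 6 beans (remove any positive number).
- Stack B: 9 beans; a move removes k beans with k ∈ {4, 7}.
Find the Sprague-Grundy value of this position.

Stack A is a plain Nim stack of size 6, so its Grundy value is 6.
Build the Grundy sequence for stack B with g(k) = mex{g(k−s) : s ∈ {4, 7}, s ≤ k}:
g(0) = mex{} = 0
g(1) = mex{} = 0
g(2) = mex{} = 0
g(3) = mex{} = 0
g(4) = mex{0} = 1
g(5) = mex{0} = 1
g(6) = mex{0} = 1
g(7) = mex{0} = 1
g(8) = mex{0,1} = 2
g(9) = mex{0,1} = 2
So g(9) = 2.
The value of a disjunctive sum is the nim-sum of the parts.
Combined value = 6 XOR 2 = 4.

4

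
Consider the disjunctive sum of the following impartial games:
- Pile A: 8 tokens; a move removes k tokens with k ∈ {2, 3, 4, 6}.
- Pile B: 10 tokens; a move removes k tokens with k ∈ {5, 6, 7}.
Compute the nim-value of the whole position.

2

Build the Grundy sequence for pile A with g(k) = mex{g(k−s) : s ∈ {2, 3, 4, 6}, s ≤ k}:
g(0) = mex{} = 0
g(1) = mex{} = 0
g(2) = mex{0} = 1
g(3) = mex{0} = 1
g(4) = mex{0,1} = 2
g(5) = mex{0,1} = 2
g(6) = mex{0,1,2} = 3
g(7) = mex{0,1,2} = 3
g(8) = mex{1,2,3} = 0
So g(8) = 0.
Grundy values for pile B (subtraction set {5, 6, 7}):
g(0) = mex{} = 0
g(1) = mex{} = 0
g(2) = mex{} = 0
g(3) = mex{} = 0
g(4) = mex{} = 0
g(5) = mex{0} = 1
g(6) = mex{0} = 1
g(7) = mex{0} = 1
g(8) = mex{0} = 1
g(9) = mex{0} = 1
g(10) = mex{0,1} = 2
So g(10) = 2.
The value of a disjunctive sum is the nim-sum of the parts.
Combined value = 0 ⊕ 2 = 2.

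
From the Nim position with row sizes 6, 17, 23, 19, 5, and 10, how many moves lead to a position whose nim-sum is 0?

Compute the nim-sum pairwise:
6 ⊕ 17 = 23
23 ⊕ 23 = 0
0 ⊕ 19 = 19
19 ⊕ 5 = 22
22 ⊕ 10 = 28
The overall nim-sum is X = 28. A row of size p has a winning move iff p XOR X < p (reduce it to p XOR X).
  6: 6 XOR 28 = 26 ≥ 6 — no move.
  17: 17 XOR 28 = 13 < 17 — winning move (to 13).
  23: 23 XOR 28 = 11 < 23 — winning move (to 11).
  19: 19 XOR 28 = 15 < 19 — winning move (to 15).
  5: 5 XOR 28 = 25 ≥ 5 — no move.
  10: 10 XOR 28 = 22 ≥ 10 — no move.
That gives 3 winning moves.

3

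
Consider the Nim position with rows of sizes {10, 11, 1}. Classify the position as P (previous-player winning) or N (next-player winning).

Compute the nim-sum pairwise:
10 XOR 11 = 1
1 XOR 1 = 0
The nim-sum is 0, so this is a P-position: the player to move is in a losing position under optimal play.

P-position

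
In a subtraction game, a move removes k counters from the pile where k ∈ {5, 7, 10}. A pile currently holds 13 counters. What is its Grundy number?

2

Grundy values for subtraction set {5, 7, 10}:
g(0) = mex{} = 0
g(1) = mex{} = 0
g(2) = mex{} = 0
g(3) = mex{} = 0
g(4) = mex{} = 0
g(5) = mex{0} = 1
g(6) = mex{0} = 1
g(7) = mex{0} = 1
g(8) = mex{0} = 1
g(9) = mex{0} = 1
g(10) = mex{0,1} = 2
g(11) = mex{0,1} = 2
g(12) = mex{0,1} = 2
g(13) = mex{0,1} = 2
So g(13) = 2.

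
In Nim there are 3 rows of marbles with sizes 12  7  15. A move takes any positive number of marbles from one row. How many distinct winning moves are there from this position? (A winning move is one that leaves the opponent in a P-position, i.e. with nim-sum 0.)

3

Compute the nim-sum pairwise:
12 ^ 7 = 11
11 ^ 15 = 4
The overall nim-sum is X = 4. A row of size p has a winning move iff p XOR X < p (reduce it to p XOR X).
  12: 12 XOR 4 = 8 < 12 — winning move (to 8).
  7: 7 XOR 4 = 3 < 7 — winning move (to 3).
  15: 15 XOR 4 = 11 < 15 — winning move (to 11).
That gives 3 winning moves.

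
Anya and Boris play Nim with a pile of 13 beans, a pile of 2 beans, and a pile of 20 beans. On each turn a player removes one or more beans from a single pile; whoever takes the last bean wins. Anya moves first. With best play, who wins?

Anya wins

Bitwise XOR of the heap sizes:
  01101  (13)
  00010  (2)
  10100  (20)
  -----
  11011  (27)
The nim-sum is 27 ≠ 0, so this is an N-position: the player to move can win; Anya has a winning move.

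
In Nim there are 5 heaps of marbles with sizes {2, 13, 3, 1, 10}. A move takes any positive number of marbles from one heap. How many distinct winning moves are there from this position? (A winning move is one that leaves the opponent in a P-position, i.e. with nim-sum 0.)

Compute the nim-sum pairwise:
2 XOR 13 = 15
15 XOR 3 = 12
12 XOR 1 = 13
13 XOR 10 = 7
The overall nim-sum is X = 7. A heap of size p has a winning move iff p XOR X < p (reduce it to p XOR X).
  2: 2 XOR 7 = 5 ≥ 2 — no move.
  13: 13 XOR 7 = 10 < 13 — winning move (to 10).
  3: 3 XOR 7 = 4 ≥ 3 — no move.
  1: 1 XOR 7 = 6 ≥ 1 — no move.
  10: 10 XOR 7 = 13 ≥ 10 — no move.
That gives 1 winning move.

1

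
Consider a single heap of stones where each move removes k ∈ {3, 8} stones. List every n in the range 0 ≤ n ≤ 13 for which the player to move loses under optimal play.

Build the Grundy sequence with g(k) = mex{g(k−s) : s ∈ {3, 8}, s ≤ k}:
k:     0  1  2  3  4  5  6  7  8  9 10 11 12 13
g(k):  0  0  0  1  1  1  0  0  2  1  1  0  0  0
The P-positions (g = 0) in 0..13 are 0, 1, 2, 6, 7, 11, 12, 13.

0, 1, 2, 6, 7, 11, 12, 13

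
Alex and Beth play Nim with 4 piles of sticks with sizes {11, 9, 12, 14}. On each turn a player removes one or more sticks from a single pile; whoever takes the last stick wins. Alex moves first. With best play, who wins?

Beth wins

Compute the nim-sum pairwise:
11 ^ 9 = 2
2 ^ 12 = 14
14 ^ 14 = 0
The nim-sum is 0, so this is a P-position: the player to move is in a losing position under optimal play; Alex is about to move from it and so loses — Beth wins.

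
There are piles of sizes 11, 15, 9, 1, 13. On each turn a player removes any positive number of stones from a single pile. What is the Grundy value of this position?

1

In binary:
  1011  (11)
  1111  (15)
  1001  (9)
  0001  (1)
  1101  (13)
  ----
  0001  (1)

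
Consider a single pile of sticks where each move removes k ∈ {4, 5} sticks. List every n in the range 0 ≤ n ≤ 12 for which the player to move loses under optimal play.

0, 1, 2, 3, 9, 10, 11, 12

Compute g(0), g(1), … for moves {4, 5}:
g(0) = mex{} = 0
g(1) = mex{} = 0
g(2) = mex{} = 0
g(3) = mex{} = 0
g(4) = mex{0} = 1
g(5) = mex{0} = 1
g(6) = mex{0} = 1
g(7) = mex{0} = 1
g(8) = mex{0,1} = 2
g(9) = mex{1} = 0
g(10) = mex{1} = 0
g(11) = mex{1} = 0
g(12) = mex{1,2} = 0
The P-positions (g = 0) in 0..12 are 0, 1, 2, 3, 9, 10, 11, 12.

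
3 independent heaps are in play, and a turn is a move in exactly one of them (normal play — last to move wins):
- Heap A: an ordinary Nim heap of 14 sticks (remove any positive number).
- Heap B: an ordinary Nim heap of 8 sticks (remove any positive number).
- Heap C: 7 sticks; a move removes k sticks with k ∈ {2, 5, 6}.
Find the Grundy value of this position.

Heap A is a plain Nim heap of size 14, so its Grundy value is 14.
Heap B is a plain Nim heap of size 8, so its Grundy value is 8.
For heap C, compute g(0), g(1), … with moves {2, 5, 6}:
k:     0  1  2  3  4  5  6  7
g(k):  0  0  1  1  0  2  1  3
So g(7) = 3.
The value of a disjunctive sum is the nim-sum of the parts.
Combined value = 14 XOR 8 XOR 3 = 5.

5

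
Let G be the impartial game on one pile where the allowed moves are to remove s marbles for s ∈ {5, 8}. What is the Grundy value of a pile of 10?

2

Compute g(0), g(1), … for moves {5, 8}:
g(0) = mex{} = 0
g(1) = mex{} = 0
g(2) = mex{} = 0
g(3) = mex{} = 0
g(4) = mex{} = 0
g(5) = mex{0} = 1
g(6) = mex{0} = 1
g(7) = mex{0} = 1
g(8) = mex{0} = 1
g(9) = mex{0} = 1
g(10) = mex{0,1} = 2
So g(10) = 2.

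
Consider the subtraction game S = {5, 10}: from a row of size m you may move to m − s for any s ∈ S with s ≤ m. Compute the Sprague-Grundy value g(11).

2

Build the Grundy sequence with g(k) = mex{g(k−s) : s ∈ {5, 10}, s ≤ k}:
g(0) = mex{} = 0
g(1) = mex{} = 0
g(2) = mex{} = 0
g(3) = mex{} = 0
g(4) = mex{} = 0
g(5) = mex{0} = 1
g(6) = mex{0} = 1
g(7) = mex{0} = 1
g(8) = mex{0} = 1
g(9) = mex{0} = 1
g(10) = mex{0,1} = 2
g(11) = mex{0,1} = 2
So g(11) = 2.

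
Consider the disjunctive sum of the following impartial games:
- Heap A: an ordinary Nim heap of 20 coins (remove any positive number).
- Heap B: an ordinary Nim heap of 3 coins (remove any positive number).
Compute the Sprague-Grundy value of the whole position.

Heap A is a plain Nim heap of size 20, so its Grundy value is 20.
Heap B is a plain Nim heap of size 3, so its Grundy value is 3.
The value of a disjunctive sum is the nim-sum of the parts.
Combined value = 20 ⊕ 3 = 23.

23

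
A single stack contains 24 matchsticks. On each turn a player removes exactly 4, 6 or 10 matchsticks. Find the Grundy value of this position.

2

Build the Grundy sequence with g(k) = mex{g(k−s) : s ∈ {4, 6, 10}, s ≤ k}:
k:     0  1  2  3  4  5  6  7  8  9 10 11 12 13 14 15 16 17 18 19 20 21 22 23 24
g(k):  0  0  0  0  1  1  1  1  2  2  2  2  3  3  0  0  0  0  1  1  1  1  2  2  2
So g(24) = 2.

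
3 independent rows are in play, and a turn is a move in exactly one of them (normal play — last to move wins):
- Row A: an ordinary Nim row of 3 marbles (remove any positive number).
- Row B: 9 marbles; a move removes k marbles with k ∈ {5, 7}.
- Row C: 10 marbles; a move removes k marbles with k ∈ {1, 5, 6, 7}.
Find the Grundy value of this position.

0

Row A is a plain Nim row of size 3, so its Grundy value is 3.
Build the Grundy sequence for row B with g(k) = mex{g(k−s) : s ∈ {5, 7}, s ≤ k}:
k:     0  1  2  3  4  5  6  7  8  9
g(k):  0  0  0  0  0  1  1  1  1  1
So g(9) = 1.
Build the Grundy sequence for row C with g(k) = mex{g(k−s) : s ∈ {1, 5, 6, 7}, s ≤ k}:
g(0) = mex{} = 0
g(1) = mex{0} = 1
g(2) = mex{1} = 0
g(3) = mex{0} = 1
g(4) = mex{1} = 0
g(5) = mex{0} = 1
g(6) = mex{0,1} = 2
g(7) = mex{0,1,2} = 3
g(8) = mex{0,1,3} = 2
g(9) = mex{0,1,2} = 3
g(10) = mex{0,1,3} = 2
So g(10) = 2.
The value of a disjunctive sum is the nim-sum of the parts.
Combined value = 3 ⊕ 1 ⊕ 2 = 0.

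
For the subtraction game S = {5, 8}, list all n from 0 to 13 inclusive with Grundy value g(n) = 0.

0, 1, 2, 3, 4, 13

Compute g(0), g(1), … for moves {5, 8}:
k:     0  1  2  3  4  5  6  7  8  9 10 11 12 13
g(k):  0  0  0  0  0  1  1  1  1  1  2  2  2  0
The P-positions (g = 0) in 0..13 are 0, 1, 2, 3, 4, 13.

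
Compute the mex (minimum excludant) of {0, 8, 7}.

0 is in the set but 1 is not, so the mex is 1.

1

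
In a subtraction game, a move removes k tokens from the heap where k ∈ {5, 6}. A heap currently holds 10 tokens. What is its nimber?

2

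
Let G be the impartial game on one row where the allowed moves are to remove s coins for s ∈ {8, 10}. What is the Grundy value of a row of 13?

1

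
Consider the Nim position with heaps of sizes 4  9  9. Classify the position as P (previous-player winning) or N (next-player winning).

N-position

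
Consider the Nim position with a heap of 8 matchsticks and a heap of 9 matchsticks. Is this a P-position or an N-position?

N-position

Nim-sum: 8 ⊕ 9 = 1.
The nim-sum is 1 ≠ 0, so this is an N-position: the player to move can win.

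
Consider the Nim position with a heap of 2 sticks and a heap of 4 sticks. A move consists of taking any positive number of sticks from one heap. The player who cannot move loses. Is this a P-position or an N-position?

N-position

Nim-sum: 2 ^ 4 = 6.
The nim-sum is 6 ≠ 0, so this is an N-position: the player to move can win.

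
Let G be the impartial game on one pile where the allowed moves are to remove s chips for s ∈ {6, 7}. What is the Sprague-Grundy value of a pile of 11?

Grundy values for subtraction set {6, 7}:
k:     0  1  2  3  4  5  6  7  8  9 10 11
g(k):  0  0  0  0  0  0  1  1  1  1  1  1
So g(11) = 1.

1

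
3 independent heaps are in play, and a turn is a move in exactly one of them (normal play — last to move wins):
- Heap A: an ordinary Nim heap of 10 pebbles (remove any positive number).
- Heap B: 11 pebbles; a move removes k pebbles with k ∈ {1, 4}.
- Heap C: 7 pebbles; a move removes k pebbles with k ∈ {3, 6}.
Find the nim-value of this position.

9

Heap A is a plain Nim heap of size 10, so its Grundy value is 10.
For heap B, compute g(0), g(1), … with moves {1, 4}:
g(0) = mex{} = 0
g(1) = mex{0} = 1
g(2) = mex{1} = 0
g(3) = mex{0} = 1
g(4) = mex{0,1} = 2
g(5) = mex{1,2} = 0
g(6) = mex{0} = 1
g(7) = mex{1} = 0
g(8) = mex{0,2} = 1
g(9) = mex{0,1} = 2
g(10) = mex{1,2} = 0
g(11) = mex{0} = 1
So g(11) = 1.
For heap C, compute g(0), g(1), … with moves {3, 6}:
g(0) = mex{} = 0
g(1) = mex{} = 0
g(2) = mex{} = 0
g(3) = mex{0} = 1
g(4) = mex{0} = 1
g(5) = mex{0} = 1
g(6) = mex{0,1} = 2
g(7) = mex{0,1} = 2
So g(7) = 2.
The value of a disjunctive sum is the nim-sum of the parts.
Combined value = 10 XOR 1 XOR 2 = 9.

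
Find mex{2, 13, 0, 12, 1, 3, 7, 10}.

4

The values 0, 1, 2, 3 are all present; 4 is the first non-negative integer missing from the set.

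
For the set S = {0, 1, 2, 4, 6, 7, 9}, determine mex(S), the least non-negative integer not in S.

3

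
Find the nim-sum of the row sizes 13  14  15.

Bitwise XOR of the heap sizes:
  1101  (13)
  1110  (14)
  1111  (15)
  ----
  1100  (12)

12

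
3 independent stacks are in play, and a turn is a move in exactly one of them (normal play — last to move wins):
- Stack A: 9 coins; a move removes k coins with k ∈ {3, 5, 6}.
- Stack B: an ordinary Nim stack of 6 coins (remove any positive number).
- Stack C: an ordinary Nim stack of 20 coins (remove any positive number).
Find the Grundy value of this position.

For stack A, compute g(0), g(1), … with moves {3, 5, 6}:
g(0) = mex{} = 0
g(1) = mex{} = 0
g(2) = mex{} = 0
g(3) = mex{0} = 1
g(4) = mex{0} = 1
g(5) = mex{0} = 1
g(6) = mex{0,1} = 2
g(7) = mex{0,1} = 2
g(8) = mex{0,1} = 2
g(9) = mex{1,2} = 0
So g(9) = 0.
Stack B is a plain Nim stack of size 6, so its Grundy value is 6.
Stack C is a plain Nim stack of size 20, so its Grundy value is 20.
The value of a disjunctive sum is the nim-sum of the parts.
Combined value = 0 XOR 6 XOR 20 = 18.

18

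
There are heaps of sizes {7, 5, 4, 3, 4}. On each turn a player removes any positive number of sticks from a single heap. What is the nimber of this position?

1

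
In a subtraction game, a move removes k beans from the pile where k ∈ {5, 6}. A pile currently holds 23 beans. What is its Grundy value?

0

Grundy values for subtraction set {5, 6}:
k:     0  1  2  3  4  5  6  7  8  9 10 11 12 13 14 15 16 17 18 19 20 21 22 23
g(k):  0  0  0  0  0  1  1  1  1  1  2  0  0  0  0  0  1  1  1  1  1  2  0  0
So g(23) = 0.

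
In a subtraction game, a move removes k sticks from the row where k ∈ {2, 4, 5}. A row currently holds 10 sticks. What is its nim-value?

1

Grundy values for subtraction set {2, 4, 5}:
g(0) = mex{} = 0
g(1) = mex{} = 0
g(2) = mex{0} = 1
g(3) = mex{0} = 1
g(4) = mex{0,1} = 2
g(5) = mex{0,1} = 2
g(6) = mex{0,1,2} = 3
g(7) = mex{1,2} = 0
g(8) = mex{1,2,3} = 0
g(9) = mex{0,2} = 1
g(10) = mex{0,2,3} = 1
So g(10) = 1.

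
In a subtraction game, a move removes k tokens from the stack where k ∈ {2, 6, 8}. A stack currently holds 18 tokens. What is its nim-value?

0

Compute g(0), g(1), … for moves {2, 6, 8}:
k:     0  1  2  3  4  5  6  7  8  9 10 11 12 13 14 15 16 17 18
g(k):  0  0  1  1  0  0  1  1  2  2  3  3  2  2  0  0  1  1  0
So g(18) = 0.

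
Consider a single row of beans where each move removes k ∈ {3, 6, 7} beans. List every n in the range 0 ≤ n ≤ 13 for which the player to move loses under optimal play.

0, 1, 2, 10, 11, 12

Compute g(0), g(1), … for moves {3, 6, 7}:
k:     0  1  2  3  4  5  6  7  8  9 10 11 12 13
g(k):  0  0  0  1  1  1  2  2  2  3  0  0  0  1
The P-positions (g = 0) in 0..13 are 0, 1, 2, 10, 11, 12.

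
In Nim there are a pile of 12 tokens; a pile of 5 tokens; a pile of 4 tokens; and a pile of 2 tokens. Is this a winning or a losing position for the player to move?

Compute the nim-sum pairwise:
12 ^ 5 = 9
9 ^ 4 = 13
13 ^ 2 = 15
The nim-sum is 15 ≠ 0, so this is an N-position: the player to move can win.

Winning position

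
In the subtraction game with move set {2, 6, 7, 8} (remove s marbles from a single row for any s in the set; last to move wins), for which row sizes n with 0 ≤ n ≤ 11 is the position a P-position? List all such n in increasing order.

0, 1, 4, 5

Compute g(0), g(1), … for moves {2, 6, 7, 8}:
g(0) = mex{} = 0
g(1) = mex{} = 0
g(2) = mex{0} = 1
g(3) = mex{0} = 1
g(4) = mex{1} = 0
g(5) = mex{1} = 0
g(6) = mex{0} = 1
g(7) = mex{0} = 1
g(8) = mex{0,1} = 2
g(9) = mex{0,1} = 2
g(10) = mex{0,1,2} = 3
g(11) = mex{0,1,2} = 3
The P-positions (g = 0) in 0..11 are 0, 1, 4, 5.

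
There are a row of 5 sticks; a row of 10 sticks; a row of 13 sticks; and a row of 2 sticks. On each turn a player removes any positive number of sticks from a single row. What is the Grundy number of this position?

Nim-sum: 5 ^ 10 ^ 13 ^ 2 = 0.

0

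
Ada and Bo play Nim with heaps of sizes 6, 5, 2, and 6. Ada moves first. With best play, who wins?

Ada wins

Compute the nim-sum pairwise:
6 ^ 5 = 3
3 ^ 2 = 1
1 ^ 6 = 7
The nim-sum is 7 ≠ 0, so this is an N-position: the player to move can win; Ada has a winning move.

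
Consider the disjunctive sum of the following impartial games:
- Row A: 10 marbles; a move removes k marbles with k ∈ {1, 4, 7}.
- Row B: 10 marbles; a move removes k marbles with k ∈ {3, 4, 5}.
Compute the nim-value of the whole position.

0

Grundy values for row A (subtraction set {1, 4, 7}):
k:     0  1  2  3  4  5  6  7  8  9 10
g(k):  0  1  0  1  2  0  1  2  0  1  0
So g(10) = 0.
Build the Grundy sequence for row B with g(k) = mex{g(k−s) : s ∈ {3, 4, 5}, s ≤ k}:
k:     0  1  2  3  4  5  6  7  8  9 10
g(k):  0  0  0  1  1  1  2  2  0  0  0
So g(10) = 0.
By the Sprague-Grundy theorem, the Grundy value of a sum of independent games is the XOR of the component values.
Combined value = 0 ⊕ 0 = 0.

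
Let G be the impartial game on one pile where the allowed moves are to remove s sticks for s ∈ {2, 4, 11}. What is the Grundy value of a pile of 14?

0

Compute g(0), g(1), … for moves {2, 4, 11}:
k:     0  1  2  3  4  5  6  7  8  9 10 11 12 13 14
g(k):  0  0  1  1  2  2  0  0  1  1  2  2  3  0  0
So g(14) = 0.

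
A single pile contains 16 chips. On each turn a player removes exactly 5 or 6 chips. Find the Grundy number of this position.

Compute g(0), g(1), … for moves {5, 6}:
k:     0  1  2  3  4  5  6  7  8  9 10 11 12 13 14 15 16
g(k):  0  0  0  0  0  1  1  1  1  1  2  0  0  0  0  0  1
So g(16) = 1.

1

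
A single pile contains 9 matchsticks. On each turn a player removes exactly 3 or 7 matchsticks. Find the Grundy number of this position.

1

Grundy values for subtraction set {3, 7}:
k:     0  1  2  3  4  5  6  7  8  9
g(k):  0  0  0  1  1  1  0  2  2  1
So g(9) = 1.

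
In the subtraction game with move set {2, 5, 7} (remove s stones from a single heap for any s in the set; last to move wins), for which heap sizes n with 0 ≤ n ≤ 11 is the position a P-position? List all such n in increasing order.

Grundy values for subtraction set {2, 5, 7}:
g(0) = mex{} = 0
g(1) = mex{} = 0
g(2) = mex{0} = 1
g(3) = mex{0} = 1
g(4) = mex{1} = 0
g(5) = mex{0,1} = 2
g(6) = mex{0} = 1
g(7) = mex{0,1,2} = 3
g(8) = mex{0,1} = 2
g(9) = mex{0,1,3} = 2
g(10) = mex{1,2} = 0
g(11) = mex{0,1,2} = 3
The P-positions (g = 0) in 0..11 are 0, 1, 4, 10.

0, 1, 4, 10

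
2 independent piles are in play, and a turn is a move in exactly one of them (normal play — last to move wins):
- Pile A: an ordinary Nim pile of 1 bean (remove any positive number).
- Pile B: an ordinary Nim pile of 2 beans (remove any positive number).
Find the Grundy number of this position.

Pile A is a plain Nim pile of size 1, so its Grundy value is 1.
Pile B is a plain Nim pile of size 2, so its Grundy value is 2.
The value of a disjunctive sum is the nim-sum of the parts.
Combined value = 1 ⊕ 2 = 3.

3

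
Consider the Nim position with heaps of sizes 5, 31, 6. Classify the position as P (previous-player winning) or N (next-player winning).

N-position

Bitwise XOR of the heap sizes:
  00101  (5)
  11111  (31)
  00110  (6)
  -----
  11100  (28)
The nim-sum is 28 ≠ 0, so this is an N-position: the player to move can win.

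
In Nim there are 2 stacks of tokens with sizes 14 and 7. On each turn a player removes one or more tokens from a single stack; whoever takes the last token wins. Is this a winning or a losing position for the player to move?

Winning position

Compute the nim-sum pairwise:
14 ^ 7 = 9
The nim-sum is 9 ≠ 0, so this is an N-position: the player to move can win.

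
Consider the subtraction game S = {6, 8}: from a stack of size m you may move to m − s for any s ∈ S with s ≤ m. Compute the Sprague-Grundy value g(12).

2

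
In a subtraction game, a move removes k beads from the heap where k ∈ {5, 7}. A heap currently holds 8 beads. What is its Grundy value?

1

Compute g(0), g(1), … for moves {5, 7}:
g(0) = mex{} = 0
g(1) = mex{} = 0
g(2) = mex{} = 0
g(3) = mex{} = 0
g(4) = mex{} = 0
g(5) = mex{0} = 1
g(6) = mex{0} = 1
g(7) = mex{0} = 1
g(8) = mex{0} = 1
So g(8) = 1.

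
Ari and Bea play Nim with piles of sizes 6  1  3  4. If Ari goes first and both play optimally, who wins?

Bea wins

Write each in binary and XOR column by column:
  110  (6)
  001  (1)
  011  (3)
  100  (4)
  ---
  000  (0)
The nim-sum is 0, so this is a P-position: the player to move is in a losing position under optimal play; Ari is about to move from it and so loses — Bea wins.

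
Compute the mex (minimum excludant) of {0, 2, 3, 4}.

1

0 is in the set but 1 is not, so the mex is 1.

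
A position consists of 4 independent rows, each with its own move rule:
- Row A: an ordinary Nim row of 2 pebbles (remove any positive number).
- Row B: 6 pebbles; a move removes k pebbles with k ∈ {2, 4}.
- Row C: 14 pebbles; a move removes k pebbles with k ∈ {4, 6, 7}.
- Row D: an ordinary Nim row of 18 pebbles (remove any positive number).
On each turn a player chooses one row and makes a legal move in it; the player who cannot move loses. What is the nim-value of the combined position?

16

Row A is a plain Nim row of size 2, so its Grundy value is 2.
Grundy values for row B (subtraction set {2, 4}):
g(0) = mex{} = 0
g(1) = mex{} = 0
g(2) = mex{0} = 1
g(3) = mex{0} = 1
g(4) = mex{0,1} = 2
g(5) = mex{0,1} = 2
g(6) = mex{1,2} = 0
So g(6) = 0.
Grundy values for row C (subtraction set {4, 6, 7}):
k:     0  1  2  3  4  5  6  7  8  9 10 11 12 13 14
g(k):  0  0  0  0  1  1  1  1  2  2  2  0  0  0  0
So g(14) = 0.
Row D is a plain Nim row of size 18, so its Grundy value is 18.
By the Sprague-Grundy theorem, the Grundy value of a sum of independent games is the XOR of the component values.
Combined value = 2 XOR 0 XOR 0 XOR 18 = 16.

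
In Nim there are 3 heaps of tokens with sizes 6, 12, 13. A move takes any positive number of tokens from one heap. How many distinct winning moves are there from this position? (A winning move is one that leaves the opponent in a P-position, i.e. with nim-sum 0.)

Bitwise XOR of the heap sizes:
  0110  (6)
  1100  (12)
  1101  (13)
  ----
  0111  (7)
The overall nim-sum is X = 7. A heap of size p has a winning move iff p XOR X < p (reduce it to p XOR X).
  6: 6 XOR 7 = 1 < 6 — winning move (to 1).
  12: 12 XOR 7 = 11 < 12 — winning move (to 11).
  13: 13 XOR 7 = 10 < 13 — winning move (to 10).
That gives 3 winning moves.

3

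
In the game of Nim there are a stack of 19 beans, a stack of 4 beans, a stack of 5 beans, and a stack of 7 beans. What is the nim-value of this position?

21

In binary:
  10011  (19)
  00100  (4)
  00101  (5)
  00111  (7)
  -----
  10101  (21)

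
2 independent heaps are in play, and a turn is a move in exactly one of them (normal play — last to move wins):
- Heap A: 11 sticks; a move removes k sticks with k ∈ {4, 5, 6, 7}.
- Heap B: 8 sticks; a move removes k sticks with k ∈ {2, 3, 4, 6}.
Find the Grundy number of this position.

For heap A, compute g(0), g(1), … with moves {4, 5, 6, 7}:
k:     0  1  2  3  4  5  6  7  8  9 10 11
g(k):  0  0  0  0  1  1  1  1  2  2  2  0
So g(11) = 0.
For heap B, compute g(0), g(1), … with moves {2, 3, 4, 6}:
g(0) = mex{} = 0
g(1) = mex{} = 0
g(2) = mex{0} = 1
g(3) = mex{0} = 1
g(4) = mex{0,1} = 2
g(5) = mex{0,1} = 2
g(6) = mex{0,1,2} = 3
g(7) = mex{0,1,2} = 3
g(8) = mex{1,2,3} = 0
So g(8) = 0.
The value of a disjunctive sum is the nim-sum of the parts.
Combined value = 0 ⊕ 0 = 0.

0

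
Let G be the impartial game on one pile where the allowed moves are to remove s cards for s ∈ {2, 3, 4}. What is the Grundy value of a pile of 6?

Grundy values for subtraction set {2, 3, 4}:
k:     0  1  2  3  4  5  6
g(k):  0  0  1  1  2  2  0
So g(6) = 0.

0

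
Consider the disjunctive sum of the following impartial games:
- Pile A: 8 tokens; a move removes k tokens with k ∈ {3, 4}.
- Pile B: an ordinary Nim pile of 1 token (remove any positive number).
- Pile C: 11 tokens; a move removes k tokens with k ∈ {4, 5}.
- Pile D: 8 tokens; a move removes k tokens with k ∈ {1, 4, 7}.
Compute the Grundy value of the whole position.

Grundy values for pile A (subtraction set {3, 4}):
g(0) = mex{} = 0
g(1) = mex{} = 0
g(2) = mex{} = 0
g(3) = mex{0} = 1
g(4) = mex{0} = 1
g(5) = mex{0} = 1
g(6) = mex{0,1} = 2
g(7) = mex{1} = 0
g(8) = mex{1} = 0
So g(8) = 0.
Pile B is a plain Nim pile of size 1, so its Grundy value is 1.
Grundy values for pile C (subtraction set {4, 5}):
g(0) = mex{} = 0
g(1) = mex{} = 0
g(2) = mex{} = 0
g(3) = mex{} = 0
g(4) = mex{0} = 1
g(5) = mex{0} = 1
g(6) = mex{0} = 1
g(7) = mex{0} = 1
g(8) = mex{0,1} = 2
g(9) = mex{1} = 0
g(10) = mex{1} = 0
g(11) = mex{1} = 0
So g(11) = 0.
For pile D, compute g(0), g(1), … with moves {1, 4, 7}:
k:     0  1  2  3  4  5  6  7  8
g(k):  0  1  0  1  2  0  1  2  0
So g(8) = 0.
The value of a disjunctive sum is the nim-sum of the parts.
Combined value = 0 XOR 1 XOR 0 XOR 0 = 1.

1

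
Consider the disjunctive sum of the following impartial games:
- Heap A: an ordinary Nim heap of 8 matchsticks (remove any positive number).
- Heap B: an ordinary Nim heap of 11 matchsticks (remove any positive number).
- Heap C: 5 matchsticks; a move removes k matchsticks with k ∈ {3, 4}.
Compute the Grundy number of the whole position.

2

Heap A is a plain Nim heap of size 8, so its Grundy value is 8.
Heap B is a plain Nim heap of size 11, so its Grundy value is 11.
Grundy values for heap C (subtraction set {3, 4}):
k:     0  1  2  3  4  5
g(k):  0  0  0  1  1  1
So g(5) = 1.
The value of a disjunctive sum is the nim-sum of the parts.
Combined value = 8 ⊕ 11 ⊕ 1 = 2.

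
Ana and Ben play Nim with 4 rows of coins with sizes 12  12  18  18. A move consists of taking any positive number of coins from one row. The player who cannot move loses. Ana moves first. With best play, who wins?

Nim-sum: 12 XOR 12 XOR 18 XOR 18 = 0.
The nim-sum is 0, so this is a P-position: the player to move is in a losing position under optimal play; Ana is about to move from it and so loses — Ben wins.

Ben wins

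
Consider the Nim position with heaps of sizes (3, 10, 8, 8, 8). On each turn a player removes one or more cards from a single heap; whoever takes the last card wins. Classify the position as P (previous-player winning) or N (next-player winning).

Compute the nim-sum pairwise:
3 XOR 10 = 9
9 XOR 8 = 1
1 XOR 8 = 9
9 XOR 8 = 1
The nim-sum is 1 ≠ 0, so this is an N-position: the player to move can win.

N-position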